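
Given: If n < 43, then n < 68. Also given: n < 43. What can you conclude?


Modus ponens: P → Q, P ⊢ Q
P: n < 43
Q: n < 68
We have P → Q and P is true.
By modus ponens, Q must be true.

n < 68


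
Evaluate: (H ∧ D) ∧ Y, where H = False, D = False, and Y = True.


H = False, D = False, Y = True
Step 1: H ∧ D = False AND False = False
Step 2: False ∧ Y = False AND True = False
AND is true only when ALL operands are true.

False


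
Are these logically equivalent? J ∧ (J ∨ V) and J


Expression 1: J ∧ (J ∨ V)
Expression 2: J
Truth table (J V | Expr1 Expr2):
  T T |   T     T
  T F |   T     T
  F T |   F     F
  F F |   F     F
All 4 rows agree, so the expressions are logically equivalent.

Yes


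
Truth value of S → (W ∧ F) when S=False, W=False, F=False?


S = False, W = False, F = False
Expression: S → (W ∧ F)
Step 1: W ∧ F = False AND False = False
Step 2: S → (False) = False → False = True

True


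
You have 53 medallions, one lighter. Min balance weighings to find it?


Each weighing has 3 outcomes (left heavy / balance / right heavy), so k weighings distinguish at most 3^k cases; splitting into three near-equal groups achieves this.
Need 3^k ≥ 53: 3^3 = 27 < 53 ≤ 3^4 = 81
k = ⌈log₃(53)⌉ = 4

4


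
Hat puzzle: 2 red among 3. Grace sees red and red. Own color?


Total red = 2, seen red = 2
Own red = 2 - 2 = 0
Grace's hat is blue.

blue


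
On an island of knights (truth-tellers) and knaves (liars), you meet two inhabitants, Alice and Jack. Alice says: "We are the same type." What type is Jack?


Alice says: "We are the same type."
Case 1: Alice is a Knight (truth-teller)
  Statement is true → they ARE the same → Jack is also a Knight
Case 2: Alice is a Knave (liar)
  Statement is false → they are NOT the same → Jack is a Knight
In both cases, Jack is a Knight.

Knight


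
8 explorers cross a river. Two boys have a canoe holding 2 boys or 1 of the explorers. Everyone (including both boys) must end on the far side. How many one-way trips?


Per crossing of one of the explorers: boys→, one←, one of the explorers→, one← = 4 trips
8 × 4 = 32, + 1 final boys→ = 33
Minimum trips = 33

33


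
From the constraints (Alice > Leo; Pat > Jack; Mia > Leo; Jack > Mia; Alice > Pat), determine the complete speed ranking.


Constraints: Alice > Leo; Pat > Jack; Mia > Leo; Jack > Mia; Alice > Pat
Method: at each step, the next-highest is the one remaining person who never appears on the smaller side of a constraint between remaining people.
  Step 1: remaining {Leo, Alice, Mia, Pat, Jack}; on the smaller side: {Leo, Mia, Pat, Jack} → Alice is next (Alice > Leo; Alice > Pat).
  Step 2: remaining {Leo, Mia, Pat, Jack}; on the smaller side: {Leo, Mia, Jack} → Pat is next (Pat > Jack).
  Step 3: remaining {Leo, Mia, Jack}; on the smaller side: {Leo, Mia} → Jack is next (Jack > Mia).
  Step 4: remaining {Leo, Mia}; on the smaller side: {Leo} → Mia is next (Mia > Leo).
  Step 5: only Leo remains → lowest.
Final ranking (highest to lowest):

Alice > Pat > Jack > Mia > Leo


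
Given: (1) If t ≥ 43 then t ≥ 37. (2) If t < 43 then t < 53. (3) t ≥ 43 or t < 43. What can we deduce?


Constructive dilemma: (P → Q) ∧ (R → S), P ∨ R ⊢ Q ∨ S
Premise 1: t ≥ 43 → t ≥ 37
Premise 2: t < 43 → t < 53
Premise 3: t ≥ 43 ∨ t < 43
Case 1: Assuming t ≥ 43, then by Premise 1, t ≥ 37.
Case 2: Assuming t < 43, then by Premise 2, t < 53.
Since one of t ≥ 43 or t < 43 must hold, we get t ≥ 37 or t < 53.

t ≥ 37 or t < 53.


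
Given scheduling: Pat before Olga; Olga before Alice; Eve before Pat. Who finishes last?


Constraints: Pat before Olga; Olga before Alice; Eve before Pat
The last task can have nothing scheduled after it, so it must never appear on the left of a 'before'.
Tasks appearing before some other task: Pat, Olga, Eve.
The only task not in that list is Alice → it is last.

Alice


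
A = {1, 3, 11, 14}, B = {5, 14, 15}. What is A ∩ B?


A = {1, 3, 11, 14}
B = {5, 14, 15}
Operation: intersection
Elements in both: 14

{14}


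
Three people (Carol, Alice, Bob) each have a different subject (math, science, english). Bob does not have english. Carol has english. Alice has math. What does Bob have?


From clues:
  Carol → english
  Alice → math
By elimination, Bob gets the remaining.

science


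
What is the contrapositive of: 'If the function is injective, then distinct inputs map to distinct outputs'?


Original: If the function is injective, then distinct inputs map to distinct outputs
Contrapositive: If ¬Q, then ¬P
Negate Q: not (distinct inputs map to distinct outputs)
Negate P: not (the function is injective)

If not (distinct inputs map to distinct outputs), then not (the function is injective).


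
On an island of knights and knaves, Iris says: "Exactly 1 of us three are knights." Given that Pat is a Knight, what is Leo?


Iris claims exactly 1 knights among Iris, Pat, Leo.
Given: Pat is a Knight.

Case 1: Iris is a Knight (tells truth)
  Then exactly 1 of the three are knights.
  Counting Iris, Pat: 2 knight(s) so far. Need -1 more → impossible.
Case 2: Iris is a Knave (lies)
  Then the count is NOT 1.
  If Leo = Knave, count = 1 = 1 → claim would be true, contradicts lie.
  If Leo = Knight, count = 2 ≠ 1 → lie confirmed ✓

Leo is a Knight.

Knight


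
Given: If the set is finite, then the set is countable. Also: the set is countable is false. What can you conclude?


Modus tollens: P → Q, ¬Q ⊢ ¬P
P: the set is finite
Q: the set is countable
We have P → Q and Q is false.
By modus tollens, P must be false.

It is not the case that the set is finite


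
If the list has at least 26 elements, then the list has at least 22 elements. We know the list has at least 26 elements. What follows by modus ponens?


Modus ponens: P → Q, P ⊢ Q
P: the list has at least 26 elements
Q: the list has at least 22 elements
We have P → Q and P is true.
By modus ponens, Q must be true.

The list has at least 22 elements


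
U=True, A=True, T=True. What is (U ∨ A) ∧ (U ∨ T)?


U = True, A = True, T = True
Expression: (U ∨ A) ∧ (U ∨ T)
Step 1: U ∨ A = True OR True = True
Step 2: U ∨ T = True OR True = True
Step 3: (True) ∧ (True) = True AND True = True

True


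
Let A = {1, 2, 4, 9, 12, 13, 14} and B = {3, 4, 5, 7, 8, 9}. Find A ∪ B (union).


A = {1, 2, 4, 9, 12, 13, 14}
B = {3, 4, 5, 7, 8, 9}
Operation: union
All elements combined: 1, 2, 3, 4, 5, 7, 8, 9, 12, 13, 14

{1, 2, 3, 4, 5, 7, 8, 9, 12, 13, 14}


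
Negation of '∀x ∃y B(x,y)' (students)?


Original: ∀x ∃y B(x,y)
Rule: ¬∀→∃, ¬∃→∀, negate predicate.
Negation: ∃x ∀y ¬B(x,y)

∃x ∀y ¬B(x,y)


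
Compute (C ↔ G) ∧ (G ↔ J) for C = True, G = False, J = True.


C = True, G = False, J = True
Step 1: C ↔ G is true when C and G have the same value. Result: False
Step 2: G ↔ J is true when G and J have the same value. Result: False
Step 3: False ∧ False = False

False


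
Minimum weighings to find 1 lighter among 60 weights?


Each weighing has 3 outcomes (left heavy / balance / right heavy), so k weighings distinguish at most 3^k cases; splitting into three near-equal groups achieves this.
Need 3^k ≥ 60: 3^3 = 27 < 60 ≤ 3^4 = 81
k = ⌈log₃(60)⌉ = 4

4


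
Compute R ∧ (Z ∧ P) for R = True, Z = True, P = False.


R = True, Z = True, P = False
Step 1: Z ∧ P = True AND False = False
Step 2: R ∧ False = True AND False = False
AND is true only when ALL operands are true.

False


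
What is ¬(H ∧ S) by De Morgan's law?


De Morgan's law: ¬(P ∧ Q) ≡ ¬P ∨ ¬Q
¬(H ∧ S) = ¬H ∨ ¬S

¬H ∨ ¬S


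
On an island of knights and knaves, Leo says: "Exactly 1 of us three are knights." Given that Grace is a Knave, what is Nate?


Leo claims exactly 1 knights among Leo, Grace, Nate.
Given: Grace is a Knave.

Case 1: Leo is a Knight (tells truth)
  Then exactly 1 of the three are knights.
  Counting Leo, Grace: 1 knight(s) so far. Need 0 more → Nate = Knave.
Case 2: Leo is a Knave (lies)
  Then the count is NOT 1.
  If Nate = Knight, count = 1 = 1 → claim would be true, contradicts lie.
  If Nate = Knave, count = 0 ≠ 1 → lie confirmed ✓

Nate is a Knave.

Knave


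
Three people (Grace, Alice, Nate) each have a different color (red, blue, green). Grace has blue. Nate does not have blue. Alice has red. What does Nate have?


From clues:
  Grace → blue
  Alice → red
By elimination, Nate gets the remaining.

green


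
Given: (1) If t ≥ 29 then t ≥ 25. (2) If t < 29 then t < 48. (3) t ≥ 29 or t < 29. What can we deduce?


Constructive dilemma: (P → Q) ∧ (R → S), P ∨ R ⊢ Q ∨ S
Premise 1: t ≥ 29 → t ≥ 25
Premise 2: t < 29 → t < 48
Premise 3: t ≥ 29 ∨ t < 29
Case 1: Assuming t ≥ 29, then by Premise 1, t ≥ 25.
Case 2: Assuming t < 29, then by Premise 2, t < 48.
Since one of t ≥ 29 or t < 29 must hold, we get t ≥ 25 or t < 48.

t ≥ 25 or t < 48.


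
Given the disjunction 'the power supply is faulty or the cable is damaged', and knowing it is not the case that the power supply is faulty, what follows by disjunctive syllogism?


Disjunctive syllogism: P ∨ Q, ¬P ⊢ Q
Disjunction: the power supply is faulty ∨ the cable is damaged
We know it is not the case that the power supply is faulty.
By disjunctive syllogism, the other disjunct must be true.

The cable is damaged


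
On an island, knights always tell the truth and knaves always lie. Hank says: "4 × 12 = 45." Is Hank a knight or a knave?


Statement: "4 × 12 = 45."
Actual: 4 × 12 = 48
Claimed: 45
Statement is FALSE → Hank lies → Knave

Knave


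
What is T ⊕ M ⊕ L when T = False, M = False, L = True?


T = False, M = False, L = True
Step 1: T ⊕ M = False XOR False = False
Step 2: False ⊕ L = False XOR True = True
XOR is true when an odd number of operands are true.

True


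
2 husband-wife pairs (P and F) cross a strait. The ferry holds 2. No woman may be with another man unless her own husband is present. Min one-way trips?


Label couples P and F.
1. WP+WF → (far: WP,WF; near: HP,HF)
2. WP ←   (far: WF; near: HP,HF,WP)
3. HP+HF → (far: HP,HF,WF; near: WP)
4. HP ←   (far: HF,WF; near: HP,WP)  — HP returns, since WP is alone on near bank
5. HP+WP → (far: all four; near: empty)
Every state respects the constraint.
Minimum trips = 5

5


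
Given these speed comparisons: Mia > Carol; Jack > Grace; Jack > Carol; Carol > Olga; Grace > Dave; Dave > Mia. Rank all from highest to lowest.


Constraints: Mia > Carol; Jack > Grace; Jack > Carol; Carol > Olga; Grace > Dave; Dave > Mia
Method: at each step, the next-highest is the one remaining person who never appears on the smaller side of a constraint between remaining people.
  Step 1: remaining {Mia, Dave, Olga, Jack, Grace, Carol}; on the smaller side: {Mia, Dave, Olga, Grace, Carol} → Jack is next (Jack > Grace; Jack > Carol).
  Step 2: remaining {Mia, Dave, Olga, Grace, Carol}; on the smaller side: {Mia, Dave, Olga, Carol} → Grace is next (Grace > Dave).
  Step 3: remaining {Mia, Dave, Olga, Carol}; on the smaller side: {Mia, Olga, Carol} → Dave is next (Dave > Mia).
  Step 4: remaining {Mia, Olga, Carol}; on the smaller side: {Olga, Carol} → Mia is next (Mia > Carol).
  Step 5: remaining {Olga, Carol}; on the smaller side: {Olga} → Carol is next (Carol > Olga).
  Step 6: only Olga remains → lowest.
Final ranking (highest to lowest):

Jack > Grace > Dave > Mia > Carol > Olga


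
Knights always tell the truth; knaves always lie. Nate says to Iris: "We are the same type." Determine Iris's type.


Nate says: "We are the same type."
Case 1: Nate is a Knight (truth-teller)
  Statement is true → they ARE the same → Iris is also a Knight
Case 2: Nate is a Knave (liar)
  Statement is false → they are NOT the same → Iris is a Knight
In both cases, Iris is a Knight.

Knight


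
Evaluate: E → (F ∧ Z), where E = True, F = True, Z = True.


E = True, F = True, Z = True
Step 1: F ∧ Z = True AND True = True
Step 2: E → (True): false only when E=True and consequent=False.
Result: True

True


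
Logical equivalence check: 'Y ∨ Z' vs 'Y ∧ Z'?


Expression 1: Y ∨ Z
Expression 2: Y ∧ Z
Truth table (Y Z | Expr1 Expr2):
  T T |   T     T
  T F |   T     F   ← differ
  F T |   T     F   ← differ
  F F |   F     F
Counterexample: Y=T, Z=F gives Expr1 = T but Expr2 = F, so the expressions are NOT logically equivalent.

No


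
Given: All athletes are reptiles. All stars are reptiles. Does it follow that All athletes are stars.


Premise 1: All athletes are reptiles.
Premise 2: All stars are reptiles.
Conclusion: All athletes are stars.
Fallacy: undistributed middle. reptiles is predicate in both.
Counterexample: athletes and stars could be disjoint subsets of reptiles.

Invalid


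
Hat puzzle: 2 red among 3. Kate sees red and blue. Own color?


Total red = 2, seen red = 1
Own red = 2 - 1 = 1
Kate's hat is red.

red


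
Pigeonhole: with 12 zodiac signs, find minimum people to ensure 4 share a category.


Pigeonhole: to guarantee k in one of n categories, need (k-1)×n + 1.
k = 4, n = 12
Minimum = (4-1) × 12 + 1 = 3 × 12 + 1

37


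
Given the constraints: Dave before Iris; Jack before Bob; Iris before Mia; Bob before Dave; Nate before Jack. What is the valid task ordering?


Constraints: Dave before Iris; Jack before Bob; Iris before Mia; Bob before Dave; Nate before Jack
Method: repeatedly schedule the remaining task that has no remaining task required before it.
  Step 1: remaining {Nate, Mia, Bob, Iris, Jack, Dave}; every task except Nate still has a predecessor pending → schedule Nate.
  Step 2: remaining {Mia, Bob, Iris, Jack, Dave}; every task except Jack still has a predecessor pending → schedule Jack.
  Step 3: remaining {Mia, Bob, Iris, Dave}; every task except Bob still has a predecessor pending → schedule Bob.
  Step 4: remaining {Mia, Iris, Dave}; every task except Dave still has a predecessor pending → schedule Dave.
  Step 5: remaining {Mia, Iris}; every task except Iris still has a predecessor pending → schedule Iris.
  Step 6: only Mia remains → schedule Mia.
Resulting order:

Nate → Jack → Bob → Dave → Iris → Mia


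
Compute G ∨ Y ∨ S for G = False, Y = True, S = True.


G = False, Y = True, S = True
Step 1: G ∨ Y = False OR True = True
Step 2: True ∨ S = True OR True = True
OR is true when at least one operand is true.

True


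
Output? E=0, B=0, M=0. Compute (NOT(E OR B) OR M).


E OR B = 0
NOT(0) = 1
1 OR 0 = 1

1


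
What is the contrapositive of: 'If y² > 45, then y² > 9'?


Original: If y² > 45, then y² > 9
Contrapositive: If ¬Q, then ¬P
Negate Q: not (y² > 9)
Negate P: not (y² > 45)

If not (y² > 9), then not (y² > 45).


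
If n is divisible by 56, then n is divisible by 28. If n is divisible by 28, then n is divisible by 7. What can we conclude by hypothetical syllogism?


Hypothetical syllogism: P → Q, Q → R ⊢ P → R
Premise 1: n is divisible by 56 → n is divisible by 28
Premise 2: n is divisible by 28 → n is divisible by 7
Chain the implications: the middle term (n is divisible by 28) links the two.
Conclusion: If n is divisible by 56, then n is divisible by 7.

If n is divisible by 56, then n is divisible by 7.


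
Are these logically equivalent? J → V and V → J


Expression 1: J → V
Expression 2: V → J
Truth table (J V | Expr1 Expr2):
  T T |   T     T
  T F |   F     T   ← differ
  F T |   T     F   ← differ
  F F |   T     T
Counterexample: J=T, V=F gives Expr1 = F but Expr2 = T, so the expressions are NOT logically equivalent.

No


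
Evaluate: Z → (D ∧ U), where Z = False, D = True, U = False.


Z = False, D = True, U = False
Step 1: D ∧ U = True AND False = False
Step 2: Z → (False): false only when Z=True and consequent=False.
Result: True

True


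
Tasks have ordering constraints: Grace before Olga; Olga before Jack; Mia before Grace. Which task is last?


Constraints: Grace before Olga; Olga before Jack; Mia before Grace
The last task can have nothing scheduled after it, so it must never appear on the left of a 'before'.
Tasks appearing before some other task: Grace, Olga, Mia.
The only task not in that list is Jack → it is last.

Jack


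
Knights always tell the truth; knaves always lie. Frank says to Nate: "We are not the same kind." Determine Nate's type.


Frank says: "We are not the same kind."
Case 1: Frank is a Knight (truth-teller)
  Statement is true → they ARE different → Nate is a Knave
Case 2: Frank is a Knave (liar)
  Statement is false → they are NOT different → Nate is a Knave
In both cases, Nate is a Knave.

Knave


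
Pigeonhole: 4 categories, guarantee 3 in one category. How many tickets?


Pigeonhole: to guarantee k in one of n categories, need (k-1)×n + 1.
k = 3, n = 4
Minimum = (3-1) × 4 + 1 = 2 × 4 + 1

9


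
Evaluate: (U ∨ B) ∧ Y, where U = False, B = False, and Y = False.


U = False, B = False, Y = False
Step 1: U ∨ B = False OR False = False
Step 2: False ∧ Y = False AND False = False
OR is true when at least one operand is true; AND requires both.

False


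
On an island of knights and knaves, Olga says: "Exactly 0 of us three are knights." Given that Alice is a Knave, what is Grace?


Olga claims exactly 0 knights among Olga, Alice, Grace.
Given: Alice is a Knave.

Case 1: Olga is a Knight (tells truth)
  Then exactly 0 of the three are knights.
  Counting Olga, Alice: 1 knight(s) so far. Need -1 more → impossible.
Case 2: Olga is a Knave (lies)
  Then the count is NOT 0.
  If Grace = Knave, count = 0 = 0 → claim would be true, contradicts lie.
  If Grace = Knight, count = 1 ≠ 0 → lie confirmed ✓

Grace is a Knight.

Knight


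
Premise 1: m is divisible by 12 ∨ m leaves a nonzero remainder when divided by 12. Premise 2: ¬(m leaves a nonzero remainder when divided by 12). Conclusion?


Disjunctive syllogism: P ∨ Q, ¬P ⊢ Q
Disjunction: m is divisible by 12 ∨ m leaves a nonzero remainder when divided by 12
We know it is not the case that m leaves a nonzero remainder when divided by 12.
By disjunctive syllogism, the other disjunct must be true.

m is divisible by 12


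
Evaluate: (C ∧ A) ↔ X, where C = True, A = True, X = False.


C = True, A = True, X = False
Step 1: C ∧ A = True AND True = True
Step 2: (True) ↔ X: true when both sides have same truth value.
Result: True ↔ False = False

False


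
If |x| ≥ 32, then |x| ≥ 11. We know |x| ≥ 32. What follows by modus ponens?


Modus ponens: P → Q, P ⊢ Q
P: |x| ≥ 32
Q: |x| ≥ 11
We have P → Q and P is true.
By modus ponens, Q must be true.

|x| ≥ 11


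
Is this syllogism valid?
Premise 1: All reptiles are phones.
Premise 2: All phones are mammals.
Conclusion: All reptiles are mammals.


Premise 1: All reptiles are phones.
Premise 2: All phones are mammals.
Conclusion: All reptiles are mammals.
Barbara syllogism (AAA-1): All A are B, All B are C → All A are C.
Middle term (phones) distributed in premise 2.

Valid


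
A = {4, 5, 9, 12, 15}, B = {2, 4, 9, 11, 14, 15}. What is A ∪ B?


A = {4, 5, 9, 12, 15}
B = {2, 4, 9, 11, 14, 15}
Operation: union
All elements combined: 2, 4, 5, 9, 11, 12, 14, 15

{2, 4, 5, 9, 11, 12, 14, 15}


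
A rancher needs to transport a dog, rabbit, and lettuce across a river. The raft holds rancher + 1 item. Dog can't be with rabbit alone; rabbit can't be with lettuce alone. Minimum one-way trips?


1. rancher+rabbit → 2. rancher ← 3. rancher+dog → 4. rancher+rabbit ← 5. rancher+lettuce → 6. rancher ← 7. rancher+rabbit →
Minimum trips = 7

7


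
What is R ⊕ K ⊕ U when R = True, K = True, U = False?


R = True, K = True, U = False
Step 1: R ⊕ K = True XOR True = False
Step 2: False ⊕ U = False XOR False = False
XOR is true when an odd number of operands are true.

False


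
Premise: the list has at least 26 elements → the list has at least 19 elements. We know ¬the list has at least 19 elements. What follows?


Modus tollens: P → Q, ¬Q ⊢ ¬P
P: the list has at least 26 elements
Q: the list has at least 19 elements
We have P → Q and Q is false.
By modus tollens, P must be false.

It is not the case that the list has at least 26 elements


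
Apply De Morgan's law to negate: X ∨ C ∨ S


De Morgan's law: ¬(P ∨ Q ∨ R) ≡ ¬P ∧ ¬Q ∧ ¬R
¬(X ∨ C ∨ S) = ¬X ∧ ¬C ∧ ¬S

¬X ∧ ¬C ∧ ¬S


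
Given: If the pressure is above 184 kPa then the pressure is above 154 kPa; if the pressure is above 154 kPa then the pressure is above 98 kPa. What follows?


Hypothetical syllogism: P → Q, Q → R ⊢ P → R
Premise 1: the pressure is above 184 kPa → the pressure is above 154 kPa
Premise 2: the pressure is above 154 kPa → the pressure is above 98 kPa
Chain the implications: the middle term (the pressure is above 154 kPa) links the two.
Conclusion: If the pressure is above 184 kPa, then the pressure is above 98 kPa.

If the pressure is above 184 kPa, then the pressure is above 98 kPa.


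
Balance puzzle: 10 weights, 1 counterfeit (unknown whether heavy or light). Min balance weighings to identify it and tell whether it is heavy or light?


Let n = 10. 20 possibilities (n weights × lighter/heavier); each weighing has 3 outcomes.
Bound for k weighings: say the first weighing puts j weights on each pan. If it tips, the 2j weighed weights remain suspects (each with a known direction) and k-1 weighings give 3^(k-1) outcomes; 3^(k-1) is odd, so 2j ≤ 3^(k-1) - 1. If it balances, the n - 2j unweighed weights remain with direction unknown: 2(n - 2j) ≤ 3^(k-1) - 1 by the same parity argument. Adding, n ≤ (3^(k-1) - 1) + (3^(k-1) - 1)/2 = (3^k - 3)/2, and the classical three-group strategy achieves this (3 weights in 2 weighings, 12 in 3, 39 in 4, 120 in 5).
So we need the smallest k with (3^k - 3)/2 ≥ 10.
k = 2: (3^2 - 3)/2 = 3 < 10 ✗
k = 3: (3^3 - 3)/2 = 12 ≥ 10 ✓

3


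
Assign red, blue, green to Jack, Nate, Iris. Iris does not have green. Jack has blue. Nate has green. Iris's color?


From clues:
  Nate → green
  Jack → blue
By elimination, Iris gets the remaining.

red


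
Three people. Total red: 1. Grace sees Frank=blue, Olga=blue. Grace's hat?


Total red = 1, seen red = 0
Own red = 1 - 0 = 1
Grace's hat is red.

red


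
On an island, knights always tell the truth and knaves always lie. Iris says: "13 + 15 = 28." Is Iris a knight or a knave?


Statement: "13 + 15 = 28."
Actual: 13 + 15 = 28
Claimed: 28
Statement is TRUE → Iris tells the truth → Knight

Knight


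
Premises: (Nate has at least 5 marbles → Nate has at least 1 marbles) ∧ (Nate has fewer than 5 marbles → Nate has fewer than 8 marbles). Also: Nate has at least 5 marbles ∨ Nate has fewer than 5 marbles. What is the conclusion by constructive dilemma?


Constructive dilemma: (P → Q) ∧ (R → S), P ∨ R ⊢ Q ∨ S
Premise 1: Nate has at least 5 marbles → Nate has at least 1 marbles
Premise 2: Nate has fewer than 5 marbles → Nate has fewer than 8 marbles
Premise 3: Nate has at least 5 marbles ∨ Nate has fewer than 5 marbles
Case 1: Assuming Nate has at least 5 marbles, then by Premise 1, Nate has at least 1 marbles.
Case 2: Assuming Nate has fewer than 5 marbles, then by Premise 2, Nate has fewer than 8 marbles.
Since one of Nate has at least 5 marbles or Nate has fewer than 5 marbles must hold, we get Nate has at least 1 marbles or Nate has fewer than 8 marbles.

Nate has at least 1 marbles or Nate has fewer than 8 marbles.


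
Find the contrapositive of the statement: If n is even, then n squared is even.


Original: If n is even, then n squared is even
Contrapositive: If ¬Q, then ¬P
Negate Q: not (n squared is even)
Negate P: not (n is even)

If not (n squared is even), then not (n is even).


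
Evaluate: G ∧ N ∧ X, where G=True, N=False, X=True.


G = True, N = False, X = True
Expression: G ∧ N ∧ X
Step 1: G ∧ N = True AND False = False
Step 2: (False) ∧ X = False AND True = False

False


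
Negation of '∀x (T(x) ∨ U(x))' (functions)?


Original: ∀x (T(x) ∨ U(x))
Rule: ¬∀→∃, ¬∃→∀, negate predicate.
Negation: ∃x (¬T(x) ∧ ¬U(x))

∃x (¬T(x) ∧ ¬U(x))


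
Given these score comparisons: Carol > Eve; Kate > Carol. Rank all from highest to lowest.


Constraints: Carol > Eve; Kate > Carol
Method: at each step, the next-highest is the one remaining person who never appears on the smaller side of a constraint between remaining people.
  Step 1: remaining {Carol, Kate, Eve}; on the smaller side: {Carol, Eve} → Kate is next (Kate > Carol).
  Step 2: remaining {Carol, Eve}; on the smaller side: {Eve} → Carol is next (Carol > Eve).
  Step 3: only Eve remains → lowest.
Final ranking (highest to lowest):

Kate > Carol > Eve


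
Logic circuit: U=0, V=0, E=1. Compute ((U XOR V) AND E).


U XOR V = 0^0 = 0
0 AND 1 = 0

0


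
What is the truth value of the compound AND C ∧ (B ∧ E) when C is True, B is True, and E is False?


C = True, B = True, E = False
Step 1: B ∧ E = True AND False = False
Step 2: C ∧ False = True AND False = False
AND is true only when ALL operands are true.

False


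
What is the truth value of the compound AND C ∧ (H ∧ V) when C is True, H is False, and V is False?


C = True, H = False, V = False
Step 1: H ∧ V = False AND False = False
Step 2: C ∧ False = True AND False = False
AND is true only when ALL operands are true.

False


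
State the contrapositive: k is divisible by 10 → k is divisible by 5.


Original: If k is divisible by 10, then k is divisible by 5
Contrapositive: If ¬Q, then ¬P
Negate Q: not (k is divisible by 5)
Negate P: not (k is divisible by 10)

If not (k is divisible by 5), then not (k is divisible by 10).


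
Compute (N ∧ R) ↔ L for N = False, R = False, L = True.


N = False, R = False, L = True
Step 1: N ∧ R = False AND False = False
Step 2: (False) ↔ L: true when both sides have same truth value.
Result: False ↔ True = False

False


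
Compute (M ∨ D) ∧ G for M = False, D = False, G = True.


M = False, D = False, G = True
Step 1: M ∨ D = False OR False = False
Step 2: False ∧ G = False AND True = False
OR is true when at least one operand is true; AND requires both.

False


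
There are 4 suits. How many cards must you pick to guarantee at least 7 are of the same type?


Pigeonhole: to guarantee k in one of n categories, need (k-1)×n + 1.
k = 7, n = 4
Minimum = (7-1) × 4 + 1 = 6 × 4 + 1

25


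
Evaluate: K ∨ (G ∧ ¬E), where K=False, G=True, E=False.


K = False, G = True, E = False
Expression: K ∨ (G ∧ ¬E)
Step 1: ¬E = NOT False = True
Step 2: G ∧ ¬E = True AND True = True
Step 3: K ∨ (True) = False OR True = True

True


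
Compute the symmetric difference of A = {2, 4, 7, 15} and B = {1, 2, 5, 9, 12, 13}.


A = {2, 4, 7, 15}
B = {1, 2, 5, 9, 12, 13}
Operation: symmetric difference
In A only: [4, 7, 15], in B only: [1, 5, 9, 12, 13]

{1, 4, 5, 7, 9, 12, 13, 15}


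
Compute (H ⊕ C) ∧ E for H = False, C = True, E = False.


H = False, C = True, E = False
Step 1: H ⊕ C = False XOR True = True
Step 2: True ∧ E = True AND False = False
XOR true when exactly one of H,C is true; then AND with E.

False


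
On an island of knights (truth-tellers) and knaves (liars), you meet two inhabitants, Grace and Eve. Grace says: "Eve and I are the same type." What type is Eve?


Grace says: "Eve and I are the same type."
Case 1: Grace is a Knight (truth-teller)
  Statement is true → they ARE the same → Eve is also a Knight
Case 2: Grace is a Knave (liar)
  Statement is false → they are NOT the same → Eve is a Knight
In both cases, Eve is a Knight.

Knight


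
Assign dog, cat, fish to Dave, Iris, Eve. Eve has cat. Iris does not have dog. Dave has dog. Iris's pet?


From clues:
  Eve → cat
  Dave → dog
By elimination, Iris gets the remaining.

fish


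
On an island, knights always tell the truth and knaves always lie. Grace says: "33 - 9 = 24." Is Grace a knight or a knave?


Statement: "33 - 9 = 24."
Actual: 33 - 9 = 24
Claimed: 24
Statement is TRUE → Grace tells the truth → Knight

Knight


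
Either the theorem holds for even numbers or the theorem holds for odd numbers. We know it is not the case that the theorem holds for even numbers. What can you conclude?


Disjunctive syllogism: P ∨ Q, ¬P ⊢ Q
Disjunction: the theorem holds for even numbers ∨ the theorem holds for odd numbers
We know it is not the case that the theorem holds for even numbers.
By disjunctive syllogism, the other disjunct must be true.

The theorem holds for odd numbers


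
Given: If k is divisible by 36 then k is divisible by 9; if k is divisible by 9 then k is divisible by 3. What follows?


Hypothetical syllogism: P → Q, Q → R ⊢ P → R
Premise 1: k is divisible by 36 → k is divisible by 9
Premise 2: k is divisible by 9 → k is divisible by 3
Chain the implications: the middle term (k is divisible by 9) links the two.
Conclusion: If k is divisible by 36, then k is divisible by 3.

If k is divisible by 36, then k is divisible by 3.


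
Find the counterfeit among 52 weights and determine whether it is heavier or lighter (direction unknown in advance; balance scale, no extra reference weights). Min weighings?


Let n = 52. 104 possibilities (n weights × lighter/heavier); each weighing has 3 outcomes.
Bound for k weighings: say the first weighing puts j weights on each pan. If it tips, the 2j weighed weights remain suspects (each with a known direction) and k-1 weighings give 3^(k-1) outcomes; 3^(k-1) is odd, so 2j ≤ 3^(k-1) - 1. If it balances, the n - 2j unweighed weights remain with direction unknown: 2(n - 2j) ≤ 3^(k-1) - 1 by the same parity argument. Adding, n ≤ (3^(k-1) - 1) + (3^(k-1) - 1)/2 = (3^k - 3)/2, and the classical three-group strategy achieves this (3 weights in 2 weighings, 12 in 3, 39 in 4, 120 in 5).
So we need the smallest k with (3^k - 3)/2 ≥ 52.
k = 4: (3^4 - 3)/2 = 39 < 52 ✗
k = 5: (3^5 - 3)/2 = 120 ≥ 52 ✓

5


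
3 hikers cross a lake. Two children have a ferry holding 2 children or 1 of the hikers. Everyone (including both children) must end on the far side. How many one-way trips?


Per crossing of one of the hikers: children→, one←, one of the hikers→, one← = 4 trips
3 × 4 = 12, + 1 final children→ = 13
Minimum trips = 13

13


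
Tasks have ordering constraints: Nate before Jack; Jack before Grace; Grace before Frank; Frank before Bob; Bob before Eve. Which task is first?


Constraints: Nate before Jack; Jack before Grace; Grace before Frank; Frank before Bob; Bob before Eve
The first task can have nothing scheduled before it, so it must never appear on the right of a 'before'.
Tasks appearing after some 'before': Jack, Grace, Frank, Bob, Eve.
The only task not in that list is Nate → it is first.

Nate


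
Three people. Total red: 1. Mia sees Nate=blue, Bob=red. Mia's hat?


Total red = 1, seen red = 1
Own red = 1 - 1 = 0
Mia's hat is blue.

blue


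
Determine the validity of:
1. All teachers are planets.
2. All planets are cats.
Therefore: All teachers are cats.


Premise 1: All teachers are planets.
Premise 2: All planets are cats.
Conclusion: All teachers are cats.
Barbara syllogism (AAA-1): All A are B, All B are C → All A are C.
Middle term (planets) distributed in premise 2.

Valid


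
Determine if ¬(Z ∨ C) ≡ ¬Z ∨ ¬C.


Expression 1: ¬(Z ∨ C)
Expression 2: ¬Z ∨ ¬C
Truth table (Z C | Expr1 Expr2):
  T T |   F     F
  T F |   F     T   ← differ
  F T |   F     T   ← differ
  F F |   T     T
Counterexample: Z=T, C=F gives Expr1 = F but Expr2 = T, so the expressions are NOT logically equivalent.

No


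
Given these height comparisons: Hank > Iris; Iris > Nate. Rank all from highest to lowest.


Constraints: Hank > Iris; Iris > Nate
Method: at each step, the next-highest is the one remaining person who never appears on the smaller side of a constraint between remaining people.
  Step 1: remaining {Nate, Hank, Iris}; on the smaller side: {Nate, Iris} → Hank is next (Hank > Iris).
  Step 2: remaining {Nate, Iris}; on the smaller side: {Nate} → Iris is next (Iris > Nate).
  Step 3: only Nate remains → lowest.
Final ranking (highest to lowest):

Hank > Iris > Nate


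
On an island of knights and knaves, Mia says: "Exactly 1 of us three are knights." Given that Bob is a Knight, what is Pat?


Mia claims exactly 1 knights among Mia, Bob, Pat.
Given: Bob is a Knight.

Case 1: Mia is a Knight (tells truth)
  Then exactly 1 of the three are knights.
  Counting Mia, Bob: 2 knight(s) so far. Need -1 more → impossible.
Case 2: Mia is a Knave (lies)
  Then the count is NOT 1.
  If Pat = Knave, count = 1 = 1 → claim would be true, contradicts lie.
  If Pat = Knight, count = 2 ≠ 1 → lie confirmed ✓

Pat is a Knight.

Knight


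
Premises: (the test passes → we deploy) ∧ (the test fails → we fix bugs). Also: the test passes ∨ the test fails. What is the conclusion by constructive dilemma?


Constructive dilemma: (P → Q) ∧ (R → S), P ∨ R ⊢ Q ∨ S
Premise 1: the test passes → we deploy
Premise 2: the test fails → we fix bugs
Premise 3: the test passes ∨ the test fails
Case 1: Assuming the test passes, then by Premise 1, we deploy.
Case 2: Assuming the test fails, then by Premise 2, we fix bugs.
Since one of the test passes or the test fails must hold, we get we deploy or we fix bugs.

We deploy or we fix bugs.


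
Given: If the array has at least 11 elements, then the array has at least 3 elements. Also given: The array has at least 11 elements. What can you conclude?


Modus ponens: P → Q, P ⊢ Q
P: the array has at least 11 elements
Q: the array has at least 3 elements
We have P → Q and P is true.
By modus ponens, Q must be true.

The array has at least 3 elements


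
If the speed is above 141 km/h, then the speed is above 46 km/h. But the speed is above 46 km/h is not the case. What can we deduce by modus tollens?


Modus tollens: P → Q, ¬Q ⊢ ¬P
P: the speed is above 141 km/h
Q: the speed is above 46 km/h
We have P → Q and Q is false.
By modus tollens, P must be false.

It is not the case that the speed is above 141 km/h


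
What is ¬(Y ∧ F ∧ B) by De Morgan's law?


De Morgan's law: ¬(P ∧ Q ∧ R) ≡ ¬P ∨ ¬Q ∨ ¬R
¬(Y ∧ F ∧ B) = ¬Y ∨ ¬F ∨ ¬B

¬Y ∨ ¬F ∨ ¬B


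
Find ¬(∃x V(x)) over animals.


Original: ∃x V(x)
Rule: ¬∀→∃, ¬∃→∀, negate predicate.
Negation: ∀x ¬V(x)

∀x ¬V(x)


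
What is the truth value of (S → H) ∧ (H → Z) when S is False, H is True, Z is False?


S = False, H = True, Z = False
Step 1: S → H is false only when S=True and H=False. Result: True
Step 2: H → Z is false only when H=True and Z=False. Result: False
Step 3: True ∧ False = False

False


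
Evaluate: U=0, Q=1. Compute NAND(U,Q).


U AND Q = 0
NOT(0) = 1

1


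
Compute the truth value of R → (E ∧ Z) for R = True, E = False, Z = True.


R = True, E = False, Z = True
Step 1: E ∧ Z = False AND True = False
Step 2: R → (False): false only when R=True and consequent=False.
Result: False

False


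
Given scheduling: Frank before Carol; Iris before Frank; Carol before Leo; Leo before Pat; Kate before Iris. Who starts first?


Constraints: Frank before Carol; Iris before Frank; Carol before Leo; Leo before Pat; Kate before Iris
The first task can have nothing scheduled before it, so it must never appear on the right of a 'before'.
Tasks appearing after some 'before': Carol, Frank, Leo, Pat, Iris.
The only task not in that list is Kate → it is first.

Kate


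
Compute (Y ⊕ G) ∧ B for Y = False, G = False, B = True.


Y = False, G = False, B = True
Step 1: Y ⊕ G = False XOR False = False
Step 2: False ∧ B = False AND True = False
XOR true when exactly one of Y,G is true; then AND with B.

False


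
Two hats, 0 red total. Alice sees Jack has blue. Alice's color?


Total red = 0, Jack = blue
Red accounted for: 0
Remaining for Alice: 0
Alice's hat is blue.

blue


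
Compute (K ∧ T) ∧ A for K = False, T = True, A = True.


K = False, T = True, A = True
Step 1: K ∧ T = False AND True = False
Step 2: False ∧ A = False AND True = False
AND is true only when ALL operands are true.

False


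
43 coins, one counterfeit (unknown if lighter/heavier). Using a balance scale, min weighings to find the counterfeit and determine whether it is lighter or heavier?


Let n = 43. 86 possibilities (n coins × lighter/heavier); each weighing has 3 outcomes.
Bound for k weighings: say the first weighing puts j coins on each pan. If it tips, the 2j weighed coins remain suspects (each with a known direction) and k-1 weighings give 3^(k-1) outcomes; 3^(k-1) is odd, so 2j ≤ 3^(k-1) - 1. If it balances, the n - 2j unweighed coins remain with direction unknown: 2(n - 2j) ≤ 3^(k-1) - 1 by the same parity argument. Adding, n ≤ (3^(k-1) - 1) + (3^(k-1) - 1)/2 = (3^k - 3)/2, and the classical three-group strategy achieves this (3 coins in 2 weighings, 12 in 3, 39 in 4, 120 in 5).
So we need the smallest k with (3^k - 3)/2 ≥ 43.
k = 4: (3^4 - 3)/2 = 39 < 43 ✗
k = 5: (3^5 - 3)/2 = 120 ≥ 43 ✓

5


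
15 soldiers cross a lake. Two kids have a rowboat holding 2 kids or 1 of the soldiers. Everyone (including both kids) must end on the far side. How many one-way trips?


Per crossing of one of the soldiers: kids→, one←, one of the soldiers→, one← = 4 trips
15 × 4 = 60, + 1 final kids→ = 61
Minimum trips = 61

61


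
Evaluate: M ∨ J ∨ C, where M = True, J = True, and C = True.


M = True, J = True, C = True
Step 1: M ∨ J = True OR True = True
Step 2: True ∨ C = True OR True = True
OR is true when at least one operand is true.

True


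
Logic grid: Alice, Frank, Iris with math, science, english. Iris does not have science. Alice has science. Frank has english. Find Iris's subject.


From clues:
  Frank → english
  Alice → science
By elimination, Iris gets the remaining.

math


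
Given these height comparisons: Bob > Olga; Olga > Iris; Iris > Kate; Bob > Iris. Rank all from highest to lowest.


Constraints: Bob > Olga; Olga > Iris; Iris > Kate; Bob > Iris
Method: at each step, the next-highest is the one remaining person who never appears on the smaller side of a constraint between remaining people.
  Step 1: remaining {Olga, Bob, Iris, Kate}; on the smaller side: {Olga, Iris, Kate} → Bob is next (Bob > Olga; Bob > Iris).
  Step 2: remaining {Olga, Iris, Kate}; on the smaller side: {Iris, Kate} → Olga is next (Olga > Iris).
  Step 3: remaining {Iris, Kate}; on the smaller side: {Kate} → Iris is next (Iris > Kate).
  Step 4: only Kate remains → lowest.
Final ranking (highest to lowest):

Bob > Olga > Iris > Kate


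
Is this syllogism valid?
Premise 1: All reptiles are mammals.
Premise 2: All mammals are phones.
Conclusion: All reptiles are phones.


Premise 1: All reptiles are mammals.
Premise 2: All mammals are phones.
Conclusion: All reptiles are phones.
Barbara syllogism (AAA-1): All A are B, All B are C → All A are C.
Middle term (mammals) distributed in premise 2.

Valid


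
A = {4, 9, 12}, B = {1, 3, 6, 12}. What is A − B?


A = {4, 9, 12}
B = {1, 3, 6, 12}
Operation: difference A − B
In A but not B: 4, 9

{4, 9}


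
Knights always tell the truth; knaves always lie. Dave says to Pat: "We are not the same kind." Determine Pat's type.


Dave says: "We are not the same kind."
Case 1: Dave is a Knight (truth-teller)
  Statement is true → they ARE different → Pat is a Knave
Case 2: Dave is a Knave (liar)
  Statement is false → they are NOT different → Pat is a Knave
In both cases, Pat is a Knave.

Knave
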